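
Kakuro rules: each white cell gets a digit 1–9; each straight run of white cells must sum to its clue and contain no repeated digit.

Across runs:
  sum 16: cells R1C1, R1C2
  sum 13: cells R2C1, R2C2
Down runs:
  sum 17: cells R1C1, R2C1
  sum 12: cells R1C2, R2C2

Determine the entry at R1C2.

16 in 2 cells must be {7,9}; 17 in 2 cells must be {8,9}.
The 16 across and the 17 down share only 9, so R1C1 = 9.
R1C2 = 16 − 9 = 7 completes the 16 across.
R2C1 = 17 − 9 = 8 completes the 17 down.
R2C2 = 13 − 8 = 5 completes the 13 across.

7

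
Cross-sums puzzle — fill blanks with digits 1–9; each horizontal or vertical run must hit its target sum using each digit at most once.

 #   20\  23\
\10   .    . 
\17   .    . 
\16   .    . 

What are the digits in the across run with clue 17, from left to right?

9 8

17 in 2 cells must be {8,9}; 16 in 2 cells must be {7,9}; 23 in 3 cells must be {6,8,9}.
The 16 across and the 23 down share only 9, so R3C2 = 9.
Given what's placed, R2C2 must be 8 to fit the 17 across and 23 down.
R3C1 = 16 − 9 = 7 completes the 16 across.
R1C2 = 23 − 17 = 6 completes the 23 down.
R2C1 = 17 − 8 = 9 completes the 17 across.
R1C1 = 10 − 6 = 4 completes the 10 across.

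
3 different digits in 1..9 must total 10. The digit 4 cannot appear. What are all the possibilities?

{1,2,7}; {1,3,6}; {2,3,5}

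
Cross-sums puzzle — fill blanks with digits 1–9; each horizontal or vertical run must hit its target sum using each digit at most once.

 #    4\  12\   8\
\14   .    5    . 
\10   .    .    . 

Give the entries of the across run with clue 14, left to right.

4 in 2 cells must be {1,3}.
R2C2 = 12 − 5 = 7 completes the 12 down.
Given what's placed, R2C1 must be 1 to fit the 10 across and 4 down.
R2C3 = 10 − 8 = 2 completes the 10 across.
R1C1 = 4 − 1 = 3 completes the 4 down.
R1C3 = 14 − 8 = 6 completes the 14 across.

3, 5, 6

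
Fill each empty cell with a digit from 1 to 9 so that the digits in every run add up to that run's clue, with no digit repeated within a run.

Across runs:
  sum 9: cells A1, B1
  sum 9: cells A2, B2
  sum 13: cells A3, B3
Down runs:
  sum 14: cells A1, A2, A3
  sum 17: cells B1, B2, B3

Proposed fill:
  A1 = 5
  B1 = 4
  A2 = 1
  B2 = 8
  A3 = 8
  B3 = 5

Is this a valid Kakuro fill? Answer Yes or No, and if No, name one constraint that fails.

Across: 5+4=9; 1+8=9; 8+5=13. Down: 5+1+8=14; 4+8+5=17. No digit repeats within any run.

Yes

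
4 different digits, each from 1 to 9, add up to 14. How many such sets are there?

4 distinct digits from 1–9 sum between 10 and 30.
Enumerating: {1,2,3,8}, {1,2,4,7}, {1,2,5,6}, {1,3,4,6}, {2,3,4,5}.

5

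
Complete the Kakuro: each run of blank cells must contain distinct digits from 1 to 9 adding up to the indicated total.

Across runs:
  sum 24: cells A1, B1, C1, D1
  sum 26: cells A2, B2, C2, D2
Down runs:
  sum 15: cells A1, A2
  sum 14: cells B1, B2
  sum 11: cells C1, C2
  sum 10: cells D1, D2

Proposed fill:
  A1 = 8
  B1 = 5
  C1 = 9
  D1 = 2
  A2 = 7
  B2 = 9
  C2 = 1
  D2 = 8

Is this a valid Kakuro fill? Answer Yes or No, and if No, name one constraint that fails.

No — the across run A2–D2 sums to 25, not 26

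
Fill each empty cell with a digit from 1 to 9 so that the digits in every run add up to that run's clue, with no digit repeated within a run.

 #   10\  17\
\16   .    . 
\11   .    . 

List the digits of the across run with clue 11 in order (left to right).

3 8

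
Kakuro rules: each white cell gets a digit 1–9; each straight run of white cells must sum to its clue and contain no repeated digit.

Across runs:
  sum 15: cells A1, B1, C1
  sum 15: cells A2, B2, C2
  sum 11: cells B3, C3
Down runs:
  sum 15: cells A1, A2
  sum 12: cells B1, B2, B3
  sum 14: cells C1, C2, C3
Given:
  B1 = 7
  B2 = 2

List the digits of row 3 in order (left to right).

3 8

A1 = 6: the only remaining digit allowed by both the 15 across and the 15 down.
C1 = 15 − 13 = 2 completes the 15 across.
A2 = 15 − 6 = 9 completes the 15 down.
C2 = 15 − 11 = 4 completes the 15 across.
B3 = 12 − 9 = 3 completes the 12 down.
C3 = 11 − 3 = 8 completes the 11 across.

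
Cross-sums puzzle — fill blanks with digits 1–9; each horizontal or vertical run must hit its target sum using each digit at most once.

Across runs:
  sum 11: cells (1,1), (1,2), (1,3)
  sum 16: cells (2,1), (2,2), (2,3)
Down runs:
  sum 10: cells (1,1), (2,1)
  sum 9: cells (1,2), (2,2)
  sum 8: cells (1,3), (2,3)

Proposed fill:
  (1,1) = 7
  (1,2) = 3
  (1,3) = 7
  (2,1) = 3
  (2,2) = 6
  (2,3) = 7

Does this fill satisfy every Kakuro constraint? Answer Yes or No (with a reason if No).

No — the down run (1,3)–(2,3) sums to 14, not 8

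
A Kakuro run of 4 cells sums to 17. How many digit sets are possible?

9

4 distinct digits from 1–9 sum between 10 and 30.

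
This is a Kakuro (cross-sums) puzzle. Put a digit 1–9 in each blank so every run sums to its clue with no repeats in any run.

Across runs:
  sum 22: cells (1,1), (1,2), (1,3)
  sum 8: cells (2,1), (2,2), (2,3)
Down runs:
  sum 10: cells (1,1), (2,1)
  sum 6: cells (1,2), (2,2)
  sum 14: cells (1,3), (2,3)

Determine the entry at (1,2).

The 22 across and the 6 down share only 5, so (1,2) = 5.
(2,2) = 6 − 5 = 1 completes the 6 down.
Given what's placed, (2,3) must be 5 to fit the 8 across and 14 down.
(1,3) = 14 − 5 = 9 completes the 14 down.
(2,1) = 8 − 6 = 2 completes the 8 across.
(1,1) = 22 − 14 = 8 completes the 22 across.

5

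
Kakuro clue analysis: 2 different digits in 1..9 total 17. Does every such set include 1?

The only way to make 17 from 2 distinct digits is {8,9}, which does not contain 1.

No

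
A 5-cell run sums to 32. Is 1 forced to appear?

Counterexample: {2,6,7,8,9} sums to 32 without using 1.

No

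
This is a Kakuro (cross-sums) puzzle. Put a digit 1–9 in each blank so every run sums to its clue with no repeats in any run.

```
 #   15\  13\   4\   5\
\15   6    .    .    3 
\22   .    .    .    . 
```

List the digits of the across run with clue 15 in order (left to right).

6 5 1 3

4 in 2 cells must be {1,3}.
Given what's placed, R1C3 must be 1 to fit the 15 across and 4 down.
R2C1 = 15 − 6 = 9 completes the 15 down.
R2C3 = 4 − 1 = 3 completes the 4 down.
R2C4 = 5 − 3 = 2 completes the 5 down.
R1C2 = 15 − 10 = 5 completes the 15 across.
R2C2 = 22 − 14 = 8 completes the 22 across.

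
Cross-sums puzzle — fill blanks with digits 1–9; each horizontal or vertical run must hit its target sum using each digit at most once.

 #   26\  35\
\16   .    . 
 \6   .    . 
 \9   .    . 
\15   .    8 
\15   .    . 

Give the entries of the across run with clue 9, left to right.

3 6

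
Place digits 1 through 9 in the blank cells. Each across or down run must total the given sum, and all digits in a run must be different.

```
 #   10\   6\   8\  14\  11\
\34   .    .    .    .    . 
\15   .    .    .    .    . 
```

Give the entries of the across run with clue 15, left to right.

4 2 1 5 3

34 in 5 cells must be {4,6,7,8,9}; 15 in 5 cells must be {1,2,3,4,5}.
Only 4 fits R1C2 under both its across sum 34 and down sum 6.
R2C2 = 6 − 4 = 2 completes the 6 down.
Given what's placed, R2C4 must be 5 to fit the 15 across and 14 down.
R1C4 = 14 − 5 = 9 completes the 14 down.
No cell is forced outright now. R1C3 can only be 6 or 7 (the digits allowed by both its 34 across and its 8 down). If R1C3 = 6: then R2C3 would have to be in {1,3,4} for the 15 across but in {2} for the 8 down — contradiction. So R1C3 = 7.
R2C3 = 8 − 7 = 1 completes the 8 down.
Nothing is forced directly, so branch on R2C1, whose candidates are 3 or 4. If R2C1 = 3: then R1C1 would have to be in {6,8} for the 34 across but in {7} for the 10 down — contradiction. So R2C1 = 4.
R1C1 = 10 − 4 = 6 completes the 10 down.
R1C5 = 34 − 26 = 8 completes the 34 across.
R2C5 = 15 − 12 = 3 completes the 15 across.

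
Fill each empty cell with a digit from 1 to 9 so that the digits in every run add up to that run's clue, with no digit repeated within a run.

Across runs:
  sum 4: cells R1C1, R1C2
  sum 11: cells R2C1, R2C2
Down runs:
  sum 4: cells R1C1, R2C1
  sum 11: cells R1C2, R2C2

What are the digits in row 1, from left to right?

4 in 2 cells must be {1,3}.
The 4 across and the 11 down share only 3, so R1C2 = 3.
The 11 across and the 4 down share only 3, so R2C1 = 3.
R2C2 = 11 − 3 = 8 completes the 11 across.
R1C1 = 4 − 3 = 1 completes the 4 across.

1 3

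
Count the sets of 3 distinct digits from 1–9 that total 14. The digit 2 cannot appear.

3 distinct digits from 1–9 sum between 6 and 24.
Dropping sets that contain 2.
Enumerating: {1,4,9}, {1,5,8}, {1,6,7}, {3,4,7}, {3,5,6}.

5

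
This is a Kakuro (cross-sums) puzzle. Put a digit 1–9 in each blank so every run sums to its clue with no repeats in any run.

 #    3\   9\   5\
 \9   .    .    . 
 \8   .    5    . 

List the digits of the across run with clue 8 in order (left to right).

3 in 2 cells must be {1,2}.
R1C2 = 9 − 5 = 4 completes the 9 down.
Given what's placed, R1C1 must be 2 to fit the 9 across and 3 down.
R1C3 = 9 − 6 = 3 completes the 9 across.
R2C1 = 3 − 2 = 1 completes the 3 down.
R2C3 = 8 − 6 = 2 completes the 8 across.

1 5 2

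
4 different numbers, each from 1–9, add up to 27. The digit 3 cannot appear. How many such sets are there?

4 distinct digits from 1–9 sum between 10 and 30.
Dropping sets that contain 3.
Enumerating: {4,6,8,9}, {5,6,7,9}.

2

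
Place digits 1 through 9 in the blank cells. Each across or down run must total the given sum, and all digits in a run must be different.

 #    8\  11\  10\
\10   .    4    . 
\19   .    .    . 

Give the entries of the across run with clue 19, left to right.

Given what's placed, R1C3 must be 1 to fit the 10 across and 10 down.
R2C2 = 11 − 4 = 7 completes the 11 down.
R2C3 = 10 − 1 = 9 completes the 10 down.
R1C1 = 10 − 5 = 5 completes the 10 across.
R2C1 = 19 − 16 = 3 completes the 19 across.

3 7 9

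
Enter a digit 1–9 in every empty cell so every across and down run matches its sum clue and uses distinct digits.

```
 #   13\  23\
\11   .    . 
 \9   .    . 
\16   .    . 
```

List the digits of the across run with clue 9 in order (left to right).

1 8

16 in 2 cells must be {7,9}; 23 in 3 cells must be {6,8,9}.
The 16 across and the 23 down share only 9, so R3C2 = 9.
R3C1 = 16 − 9 = 7 completes the 16 across.
Nothing is forced directly, so branch on R1C2, whose candidates are 6 or 8. If R1C2 = 8: then R1C1 would have to be in {3} for the 11 across but in {1,2,4,5} for the 13 down — contradiction. So R1C2 = 6.
R1C1 = 11 − 6 = 5 completes the 11 across.
R2C1 = 13 − 12 = 1 completes the 13 down.
R2C2 = 9 − 1 = 8 completes the 9 across.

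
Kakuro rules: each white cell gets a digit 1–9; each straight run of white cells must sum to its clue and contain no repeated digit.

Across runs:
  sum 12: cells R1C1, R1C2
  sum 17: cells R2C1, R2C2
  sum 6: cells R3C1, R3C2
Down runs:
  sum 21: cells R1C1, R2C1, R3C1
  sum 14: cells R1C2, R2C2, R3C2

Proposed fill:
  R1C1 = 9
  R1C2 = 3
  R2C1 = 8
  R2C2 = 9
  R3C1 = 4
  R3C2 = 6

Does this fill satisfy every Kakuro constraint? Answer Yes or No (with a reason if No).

No — the across run R3C1–R3C2 sums to 10, not 6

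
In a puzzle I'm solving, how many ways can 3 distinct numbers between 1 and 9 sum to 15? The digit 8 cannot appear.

5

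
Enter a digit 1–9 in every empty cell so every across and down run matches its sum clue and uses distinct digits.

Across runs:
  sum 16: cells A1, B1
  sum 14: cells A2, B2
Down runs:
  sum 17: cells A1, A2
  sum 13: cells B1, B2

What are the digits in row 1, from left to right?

9 7

16 in 2 cells must be {7,9}; 17 in 2 cells must be {8,9}.
The 16 across and the 17 down share only 9, so A1 = 9.
B1 = 16 − 9 = 7 completes the 16 across.
A2 = 17 − 9 = 8 completes the 17 down.
B2 = 14 − 8 = 6 completes the 14 across.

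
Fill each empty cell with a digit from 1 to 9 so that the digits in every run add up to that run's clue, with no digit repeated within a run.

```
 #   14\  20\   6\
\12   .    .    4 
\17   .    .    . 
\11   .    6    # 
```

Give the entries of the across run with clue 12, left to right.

Given what's placed, R1C2 must be 5 to fit the 12 across and 20 down.
R2C2 = 20 − 11 = 9 completes the 20 down.
R2C3 = 6 − 4 = 2 completes the 6 down.
R3C1 = 11 − 6 = 5 completes the 11 across.
R1C1 = 12 − 9 = 3 completes the 12 across.
R2C1 = 17 − 11 = 6 completes the 17 across.

3 5 4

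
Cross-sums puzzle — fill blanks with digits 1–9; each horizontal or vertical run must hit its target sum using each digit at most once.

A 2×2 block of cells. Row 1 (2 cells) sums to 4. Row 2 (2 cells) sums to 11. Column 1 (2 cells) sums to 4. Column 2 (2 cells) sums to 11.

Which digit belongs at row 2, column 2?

4 in 2 cells must be {1,3}.
The 4 across and the 11 down share only 3, so (1,2) = 3.
The 11 across and the 4 down share only 3, so (2,1) = 3.
(2,2) = 11 − 3 = 8 completes the 11 across.
(1,1) = 4 − 3 = 1 completes the 4 across.

8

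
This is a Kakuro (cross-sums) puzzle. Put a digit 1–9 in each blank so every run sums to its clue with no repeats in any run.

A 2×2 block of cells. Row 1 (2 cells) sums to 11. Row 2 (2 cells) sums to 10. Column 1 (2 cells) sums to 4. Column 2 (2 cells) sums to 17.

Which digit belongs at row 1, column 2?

8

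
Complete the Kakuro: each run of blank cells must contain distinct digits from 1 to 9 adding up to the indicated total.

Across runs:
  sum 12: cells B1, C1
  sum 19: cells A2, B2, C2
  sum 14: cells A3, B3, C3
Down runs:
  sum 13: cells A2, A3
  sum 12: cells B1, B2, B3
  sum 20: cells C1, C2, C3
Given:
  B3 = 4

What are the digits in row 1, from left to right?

Nothing is forced directly, so branch on B1, whose candidates are 3 or 5 or 7. If B1 = 5: that forces C1 = 7, B2 = 3, C2 = 9, after which C3 would have to be in {1,2,3,7,8,9} for the 14 across but in {4} for the 20 down — contradiction. If B1 = 7: that forces C1 = 5, after which B2 would have to be in {2,3,4,5,6,7,8,9} for the 19 across but in {1} for the 12 down — contradiction. So B1 = 3.
C1 = 12 − 3 = 9 completes the 12 across.
B2 = 12 − 7 = 5 completes the 12 down.
No cell is forced outright now. A2 can only be 6 or 8 (the digits allowed by both its 19 across and its 13 down). If A2 = 8: that forces C2 = 6, after which A3 would have to be in {1,2,3,7,8,9} for the 14 across but in {5} for the 13 down — contradiction. So A2 = 6.
C2 = 19 − 11 = 8 completes the 19 across.
A3 = 13 − 6 = 7 completes the 13 down.
C3 = 14 − 11 = 3 completes the 14 across.

3 9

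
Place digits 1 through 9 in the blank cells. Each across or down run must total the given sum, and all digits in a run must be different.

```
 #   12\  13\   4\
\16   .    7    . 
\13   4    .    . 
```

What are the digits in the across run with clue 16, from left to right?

4 in 2 cells must be {1,3}.
R1C1 = 12 − 4 = 8 completes the 12 down.
R1C3 = 16 − 15 = 1 completes the 16 across.
R2C2 = 13 − 7 = 6 completes the 13 down.
R2C3 = 13 − 10 = 3 completes the 13 across.

8, 7, 1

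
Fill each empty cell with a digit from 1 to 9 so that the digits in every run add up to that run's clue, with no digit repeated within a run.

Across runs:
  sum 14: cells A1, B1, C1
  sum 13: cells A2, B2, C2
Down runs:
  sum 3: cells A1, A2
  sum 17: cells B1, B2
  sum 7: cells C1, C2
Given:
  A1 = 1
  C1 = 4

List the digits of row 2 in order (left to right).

2, 8, 3

3 in 2 cells must be {1,2}; 17 in 2 cells must be {8,9}.
B1 = 14 − 5 = 9 completes the 14 across.
A2 = 3 − 1 = 2 completes the 3 down.
B2 = 17 − 9 = 8 completes the 17 down.
C2 = 13 − 10 = 3 completes the 13 across.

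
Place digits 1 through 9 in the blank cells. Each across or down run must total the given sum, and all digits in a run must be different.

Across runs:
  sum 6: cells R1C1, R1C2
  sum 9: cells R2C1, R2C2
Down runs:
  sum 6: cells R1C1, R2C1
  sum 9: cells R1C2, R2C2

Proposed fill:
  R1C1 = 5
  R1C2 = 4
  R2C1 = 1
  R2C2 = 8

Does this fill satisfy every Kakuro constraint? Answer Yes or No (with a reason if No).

No — the across run R1C1–R1C2 sums to 9, not 6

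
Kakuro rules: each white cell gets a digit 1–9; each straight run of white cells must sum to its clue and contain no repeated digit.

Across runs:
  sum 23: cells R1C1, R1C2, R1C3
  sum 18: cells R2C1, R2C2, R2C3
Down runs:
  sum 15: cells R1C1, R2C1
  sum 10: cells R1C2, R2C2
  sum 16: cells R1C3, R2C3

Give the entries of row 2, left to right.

9 2 7

23 in 3 cells must be {6,8,9}; 16 in 2 cells must be {7,9}.
The 23 across and the 16 down share only 9, so R1C3 = 9.
R2C3 = 16 − 9 = 7 completes the 16 down.
Nothing is forced directly, so branch on R1C1, whose candidates are 6 or 8. If R1C1 = 8: that forces R1C2 = 6, after which R2C1 would have to be in {2,3,5,6,8,9} for the 18 across but in {7} for the 15 down — contradiction. So R1C1 = 6.
R1C2 = 23 − 15 = 8 completes the 23 across.
R2C1 = 15 − 6 = 9 completes the 15 down.
R2C2 = 18 − 16 = 2 completes the 18 across.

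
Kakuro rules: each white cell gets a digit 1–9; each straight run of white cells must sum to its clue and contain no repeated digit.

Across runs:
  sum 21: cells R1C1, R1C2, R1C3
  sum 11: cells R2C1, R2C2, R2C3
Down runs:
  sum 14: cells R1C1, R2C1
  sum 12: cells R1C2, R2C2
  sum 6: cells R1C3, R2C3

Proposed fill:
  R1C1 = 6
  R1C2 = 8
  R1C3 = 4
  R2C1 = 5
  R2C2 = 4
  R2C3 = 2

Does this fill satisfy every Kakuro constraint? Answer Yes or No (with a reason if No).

No — the down run R1C1–R2C1 sums to 11, not 14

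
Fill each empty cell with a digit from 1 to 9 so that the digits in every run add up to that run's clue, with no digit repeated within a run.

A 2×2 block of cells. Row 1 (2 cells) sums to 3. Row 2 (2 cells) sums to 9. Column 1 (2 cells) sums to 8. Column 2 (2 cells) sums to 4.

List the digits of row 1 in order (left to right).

2 1

3 in 2 cells must be {1,2}; 4 in 2 cells must be {1,3}.
The 3 across and the 4 down share only 1, so (1,2) = 1.
(2,2) = 4 − 1 = 3 completes the 4 down.
(1,1) = 3 − 1 = 2 completes the 3 across.
(2,1) = 9 − 3 = 6 completes the 9 across.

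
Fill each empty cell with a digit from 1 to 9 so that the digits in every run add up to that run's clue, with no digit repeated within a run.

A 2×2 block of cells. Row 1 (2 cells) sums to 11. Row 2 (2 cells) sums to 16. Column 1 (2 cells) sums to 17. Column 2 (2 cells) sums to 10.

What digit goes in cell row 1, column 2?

16 in 2 cells must be {7,9}; 17 in 2 cells must be {8,9}.
The 16 across and the 17 down share only 9, so (2,1) = 9.
(2,2) = 16 − 9 = 7 completes the 16 across.
(1,1) = 17 − 9 = 8 completes the 17 down.
(1,2) = 11 − 8 = 3 completes the 11 across.

3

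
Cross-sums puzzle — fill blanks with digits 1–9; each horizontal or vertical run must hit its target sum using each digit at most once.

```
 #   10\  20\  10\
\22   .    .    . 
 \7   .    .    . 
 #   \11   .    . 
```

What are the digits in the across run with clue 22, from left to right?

7 in 3 cells must be {1,2,4}.
Only 4 fits R2C2 under both its across sum 7 and down sum 20.
Nothing is forced directly, so branch on R1C2, whose candidates are 7 or 9. If R1C2 = 7: that forces R1C3 = 6, R2C3 = 1, R3C2 = 9, after which R3C3 would have to be in {2} for the 11 across but in {3} for the 10 down — contradiction. So R1C2 = 9.
R3C2 = 20 − 13 = 7 completes the 20 down.
R3C3 = 11 − 7 = 4 completes the 11 across.
R1C3 = 5: the only remaining digit allowed by both the 22 across and the 10 down.
R2C3 = 10 − 9 = 1 completes the 10 down.
R1C1 = 22 − 14 = 8 completes the 22 across.

8 9 5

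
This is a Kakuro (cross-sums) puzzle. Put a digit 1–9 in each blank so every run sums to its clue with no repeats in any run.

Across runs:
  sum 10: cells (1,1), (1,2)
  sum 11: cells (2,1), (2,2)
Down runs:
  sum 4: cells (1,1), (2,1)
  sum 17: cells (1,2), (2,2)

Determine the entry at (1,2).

9

4 in 2 cells must be {1,3}; 17 in 2 cells must be {8,9}.
The 11 across and the 4 down share only 3, so (2,1) = 3.
(2,2) = 11 − 3 = 8 completes the 11 across.
(1,1) = 4 − 3 = 1 completes the 4 down.
(1,2) = 10 − 1 = 9 completes the 10 across.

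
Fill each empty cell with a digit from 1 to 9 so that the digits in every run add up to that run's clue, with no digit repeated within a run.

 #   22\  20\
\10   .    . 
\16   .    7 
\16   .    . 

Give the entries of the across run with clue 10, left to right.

6 4

16 in 2 cells must be {7,9}.
R2C1 = 16 − 7 = 9 completes the 16 across.
R3C1 = 7: the only remaining digit allowed by both the 16 across and the 22 down.
R3C2 = 16 − 7 = 9 completes the 16 across.
R1C1 = 22 − 16 = 6 completes the 22 down.
R1C2 = 10 − 6 = 4 completes the 10 across.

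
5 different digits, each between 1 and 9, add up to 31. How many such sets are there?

5

5 distinct digits from 1–9 sum between 15 and 35.
Enumerating: {1,6,7,8,9}, {2,5,7,8,9}, {3,4,7,8,9}, {3,5,6,8,9}, {4,5,6,7,9}.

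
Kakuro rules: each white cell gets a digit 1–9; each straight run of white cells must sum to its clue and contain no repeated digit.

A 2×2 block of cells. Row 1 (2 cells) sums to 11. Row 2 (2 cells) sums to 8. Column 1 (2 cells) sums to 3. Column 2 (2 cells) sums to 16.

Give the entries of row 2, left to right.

1 7

3 in 2 cells must be {1,2}; 16 in 2 cells must be {7,9}.
The 11 across and the 3 down share only 2, so (1,1) = 2.
(1,2) = 11 − 2 = 9 completes the 11 across.
(2,1) = 3 − 2 = 1 completes the 3 down.
(2,2) = 8 − 1 = 7 completes the 8 across.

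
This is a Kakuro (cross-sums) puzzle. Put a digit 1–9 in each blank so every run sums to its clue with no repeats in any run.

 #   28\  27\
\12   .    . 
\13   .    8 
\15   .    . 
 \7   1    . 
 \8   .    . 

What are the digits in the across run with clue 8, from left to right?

R2C1 = 13 − 8 = 5 completes the 13 across.
R4C2 = 7 − 1 = 6 completes the 7 across.
Nothing is forced directly, so branch on R3C2, whose candidates are 7 or 9. If R3C2 = 7: then R3C1 would have to be in {8} for the 15 across but in {6,7,9} for the 28 down — contradiction. So R3C2 = 9.
R1C2 = 3: the only remaining digit allowed by both the 12 across and the 27 down.
R3C1 = 15 − 9 = 6 completes the 15 across.
Given what's placed, R5C1 must be 7 to fit the 8 across and 28 down.
R5C2 = 8 − 7 = 1 completes the 8 across.
R1C1 = 12 − 3 = 9 completes the 12 across.

7, 1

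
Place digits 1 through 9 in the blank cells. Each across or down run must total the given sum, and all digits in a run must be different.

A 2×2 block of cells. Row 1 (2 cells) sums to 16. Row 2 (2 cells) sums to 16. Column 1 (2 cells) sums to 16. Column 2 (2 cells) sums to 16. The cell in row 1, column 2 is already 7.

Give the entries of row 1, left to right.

9, 7

16 in 2 cells must be {7,9}.
(1,1) = 16 − 7 = 9 completes the 16 across.
(2,1) = 16 − 9 = 7 completes the 16 down.
(2,2) = 16 − 7 = 9 completes the 16 across.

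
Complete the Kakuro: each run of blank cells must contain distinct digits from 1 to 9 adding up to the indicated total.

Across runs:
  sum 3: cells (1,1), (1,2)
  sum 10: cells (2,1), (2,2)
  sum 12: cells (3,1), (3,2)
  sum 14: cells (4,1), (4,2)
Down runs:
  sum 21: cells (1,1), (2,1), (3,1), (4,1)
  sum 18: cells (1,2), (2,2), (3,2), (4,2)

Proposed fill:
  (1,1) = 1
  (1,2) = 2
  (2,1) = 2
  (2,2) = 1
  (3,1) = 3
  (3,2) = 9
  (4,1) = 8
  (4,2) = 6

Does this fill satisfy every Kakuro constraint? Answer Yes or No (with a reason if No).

No — the across run (2,1)–(2,2) sums to 3, not 10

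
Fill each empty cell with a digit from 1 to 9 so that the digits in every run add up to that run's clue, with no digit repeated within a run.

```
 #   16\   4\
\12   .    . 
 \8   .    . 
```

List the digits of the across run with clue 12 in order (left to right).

9 3

16 in 2 cells must be {7,9}; 4 in 2 cells must be {1,3}.
The 12 across and the 4 down share only 3, so R1C2 = 3.
The 8 across and the 16 down share only 7, so R2C1 = 7.
R2C2 = 8 − 7 = 1 completes the 8 across.
R1C1 = 12 − 3 = 9 completes the 12 across.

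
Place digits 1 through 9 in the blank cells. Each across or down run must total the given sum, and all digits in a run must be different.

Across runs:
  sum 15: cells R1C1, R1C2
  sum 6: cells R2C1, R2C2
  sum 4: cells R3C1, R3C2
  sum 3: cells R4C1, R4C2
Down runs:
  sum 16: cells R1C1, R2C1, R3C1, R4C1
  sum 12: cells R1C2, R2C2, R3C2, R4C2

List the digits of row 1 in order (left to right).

4 in 2 cells must be {1,3}; 3 in 2 cells must be {1,2}.
Only 6 fits R1C2 under both its across sum 15 and down sum 12.
R1C1 = 15 − 6 = 9 completes the 15 across.

9 6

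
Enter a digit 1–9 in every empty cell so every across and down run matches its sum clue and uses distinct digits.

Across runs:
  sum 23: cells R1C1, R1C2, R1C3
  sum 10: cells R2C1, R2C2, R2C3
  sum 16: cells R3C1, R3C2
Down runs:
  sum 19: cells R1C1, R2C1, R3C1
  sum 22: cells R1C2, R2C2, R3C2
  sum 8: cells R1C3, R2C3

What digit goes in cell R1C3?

6

23 in 3 cells must be {6,8,9}; 16 in 2 cells must be {7,9}.
Only 6 fits R1C3 under both its across sum 23 and down sum 8.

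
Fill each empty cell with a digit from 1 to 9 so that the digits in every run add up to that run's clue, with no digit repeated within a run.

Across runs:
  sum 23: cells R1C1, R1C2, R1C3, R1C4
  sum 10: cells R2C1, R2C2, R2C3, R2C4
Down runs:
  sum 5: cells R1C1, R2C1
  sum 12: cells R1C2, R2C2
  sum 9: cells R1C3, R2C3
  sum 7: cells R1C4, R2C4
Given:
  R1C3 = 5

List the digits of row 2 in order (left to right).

10 in 4 cells must be {1,2,3,4}.
R2C3 = 9 − 5 = 4 completes the 9 down.
Given what's placed, R2C2 must be 3 to fit the 10 across and 12 down.
R1C2 = 12 − 3 = 9 completes the 12 down.
Nothing is forced directly, so branch on R2C1, whose candidates are 1 or 2. If R2C1 = 1: then R1C1 would have to be in {1,2,3,6,7,8} for the 23 across but in {4} for the 5 down — contradiction. So R2C1 = 2.
R1C1 = 5 − 2 = 3 completes the 5 down.
R1C4 = 23 − 17 = 6 completes the 23 across.
R2C4 = 10 − 9 = 1 completes the 10 across.

2 3 4 1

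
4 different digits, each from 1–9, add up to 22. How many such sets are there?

11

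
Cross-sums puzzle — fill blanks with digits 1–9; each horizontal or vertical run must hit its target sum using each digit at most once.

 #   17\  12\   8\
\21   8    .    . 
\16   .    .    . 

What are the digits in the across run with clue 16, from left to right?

9 5 2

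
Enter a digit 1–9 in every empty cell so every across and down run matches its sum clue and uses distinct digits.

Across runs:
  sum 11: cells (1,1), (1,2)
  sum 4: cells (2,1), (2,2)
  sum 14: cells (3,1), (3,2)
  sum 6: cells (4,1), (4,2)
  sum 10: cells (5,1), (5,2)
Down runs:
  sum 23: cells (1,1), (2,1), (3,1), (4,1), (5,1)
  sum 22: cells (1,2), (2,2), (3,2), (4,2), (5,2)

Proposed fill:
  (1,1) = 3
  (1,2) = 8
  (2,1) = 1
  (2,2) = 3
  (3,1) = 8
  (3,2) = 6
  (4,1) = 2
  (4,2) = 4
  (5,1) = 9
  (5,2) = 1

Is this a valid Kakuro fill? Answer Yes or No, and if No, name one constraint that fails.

Yes

Across: 3+8=11; 1+3=4; 8+6=14; 2+4=6; 9+1=10. Down: 3+1+8+2+9=23; 8+3+6+4+1=22. No digit repeats within any run.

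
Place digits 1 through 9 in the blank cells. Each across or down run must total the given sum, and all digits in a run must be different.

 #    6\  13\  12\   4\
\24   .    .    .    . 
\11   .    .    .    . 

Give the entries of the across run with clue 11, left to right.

11 in 4 cells must be {1,2,3,5}; 4 in 2 cells must be {1,3}.
Only 5 fits R2C2 under both its across sum 11 and down sum 13.
Given what's placed, R2C3 must be 3 to fit the 11 across and 12 down.
R2C4 = 1: the only remaining digit allowed by both the 11 across and the 4 down.
R1C2 = 13 − 5 = 8 completes the 13 down.
R1C3 = 12 − 3 = 9 completes the 12 down.
R1C4 = 4 − 1 = 3 completes the 4 down.
R2C1 = 11 − 9 = 2 completes the 11 across.

2 5 3 1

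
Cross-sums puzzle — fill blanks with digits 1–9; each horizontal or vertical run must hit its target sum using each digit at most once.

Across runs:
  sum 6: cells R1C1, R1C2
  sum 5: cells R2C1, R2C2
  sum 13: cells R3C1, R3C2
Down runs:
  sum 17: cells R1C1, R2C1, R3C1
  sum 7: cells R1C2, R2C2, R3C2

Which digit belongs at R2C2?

2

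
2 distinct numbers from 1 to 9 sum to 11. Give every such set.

2 distinct digits from 1–9 sum between 3 and 17.

{2,9}; {3,8}; {4,7}; {5,6}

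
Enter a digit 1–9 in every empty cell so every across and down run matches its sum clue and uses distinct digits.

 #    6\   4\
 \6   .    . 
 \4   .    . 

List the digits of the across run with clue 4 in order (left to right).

1 3

4 in 2 cells must be {1,3}.
The 6 across and the 4 down share only 1, so R1C2 = 1.
The 4 across and the 6 down share only 1, so R2C1 = 1.
R2C2 = 4 − 1 = 3 completes the 4 across.
R1C1 = 6 − 1 = 5 completes the 6 across.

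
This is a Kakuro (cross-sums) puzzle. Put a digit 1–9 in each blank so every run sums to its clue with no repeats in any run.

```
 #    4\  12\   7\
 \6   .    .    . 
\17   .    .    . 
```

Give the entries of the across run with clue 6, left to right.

1 3 2

6 in 3 cells must be {1,2,3}; 4 in 2 cells must be {1,3}.
The 6 across and the 12 down share only 3, so R1C2 = 3.
R2C2 = 12 − 3 = 9 completes the 12 down.
Given what's placed, R1C1 must be 1 to fit the 6 across and 4 down.
R1C3 = 6 − 4 = 2 completes the 6 across.
R2C1 = 4 − 1 = 3 completes the 4 down.
R2C3 = 17 − 12 = 5 completes the 17 across.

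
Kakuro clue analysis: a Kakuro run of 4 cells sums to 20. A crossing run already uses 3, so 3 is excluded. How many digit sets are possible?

4 distinct digits from 1–9 sum between 10 and 30.
Dropping sets that contain 3.

7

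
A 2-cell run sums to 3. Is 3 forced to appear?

No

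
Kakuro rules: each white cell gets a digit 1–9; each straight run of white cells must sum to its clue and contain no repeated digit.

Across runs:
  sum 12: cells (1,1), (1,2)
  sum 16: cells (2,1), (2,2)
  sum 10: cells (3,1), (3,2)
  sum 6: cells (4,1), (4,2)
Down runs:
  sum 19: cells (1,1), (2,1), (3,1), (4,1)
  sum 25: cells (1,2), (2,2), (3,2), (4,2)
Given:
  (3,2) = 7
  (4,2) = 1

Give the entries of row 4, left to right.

5, 1

16 in 2 cells must be {7,9}.
Given what's placed, (2,2) must be 9 to fit the 16 across and 25 down.
(3,1) = 10 − 7 = 3 completes the 10 across.
(4,1) = 6 − 1 = 5 completes the 6 across.
(1,2) = 25 − 17 = 8 completes the 25 down.
(2,1) = 16 − 9 = 7 completes the 16 across.
(1,1) = 12 − 8 = 4 completes the 12 across.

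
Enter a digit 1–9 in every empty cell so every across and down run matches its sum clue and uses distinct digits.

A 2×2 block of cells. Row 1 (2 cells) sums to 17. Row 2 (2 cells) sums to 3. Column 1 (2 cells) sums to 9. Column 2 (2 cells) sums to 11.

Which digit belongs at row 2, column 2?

2

17 in 2 cells must be {8,9}; 3 in 2 cells must be {1,2}.
The 17 across and the 9 down share only 8, so (1,1) = 8.
(1,2) = 17 − 8 = 9 completes the 17 across.
(2,1) = 9 − 8 = 1 completes the 9 down.
(2,2) = 3 − 1 = 2 completes the 3 across.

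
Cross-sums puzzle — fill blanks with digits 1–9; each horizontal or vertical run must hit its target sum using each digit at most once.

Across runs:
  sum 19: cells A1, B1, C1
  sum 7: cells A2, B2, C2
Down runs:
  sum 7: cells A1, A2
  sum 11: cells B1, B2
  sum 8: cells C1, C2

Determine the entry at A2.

7 in 3 cells must be {1,2,4}.
Nothing is forced directly, so branch on B2, whose candidates are 2 or 4. If B2 = 4: that forces B1 = 7, C1 = 3, after which C2 would have to be in {1,2} for the 7 across but in {5} for the 8 down — contradiction. So B2 = 2.
B1 = 11 − 2 = 9 completes the 11 down.
Given what's placed, C2 must be 1 to fit the 7 across and 8 down.
C1 = 8 − 1 = 7 completes the 8 down.
A2 = 7 − 3 = 4 completes the 7 across.
A1 = 19 − 16 = 3 completes the 19 across.

4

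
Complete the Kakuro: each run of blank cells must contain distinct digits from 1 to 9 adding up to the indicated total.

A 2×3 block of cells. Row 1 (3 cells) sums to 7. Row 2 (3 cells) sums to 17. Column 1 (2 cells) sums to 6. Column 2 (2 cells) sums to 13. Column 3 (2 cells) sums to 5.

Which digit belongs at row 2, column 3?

3

7 in 3 cells must be {1,2,4}.
The 7 across and the 13 down share only 4, so (1,2) = 4.
(2,2) = 13 − 4 = 9 completes the 13 down.
Nothing is forced directly, so branch on (1,1), whose candidates are 1 or 2. If (1,1) = 2: that forces (1,3) = 1, after which (2,1) would have to be in {1,2,3,5,6,7} for the 17 across but in {4} for the 6 down — contradiction. So (1,1) = 1.
(1,3) = 7 − 5 = 2 completes the 7 across.
(2,1) = 6 − 1 = 5 completes the 6 down.
(2,3) = 17 − 14 = 3 completes the 17 across.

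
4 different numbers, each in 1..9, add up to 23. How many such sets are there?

9

4 distinct digits from 1–9 sum between 10 and 30.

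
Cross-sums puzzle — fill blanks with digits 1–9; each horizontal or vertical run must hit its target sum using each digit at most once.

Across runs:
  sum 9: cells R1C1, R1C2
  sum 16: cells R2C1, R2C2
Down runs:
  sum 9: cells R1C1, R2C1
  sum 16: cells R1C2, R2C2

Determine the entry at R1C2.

16 in 2 cells must be {7,9}.
The 9 across and the 16 down share only 7, so R1C2 = 7.
The 16 across and the 9 down share only 7, so R2C1 = 7.
R2C2 = 16 − 7 = 9 completes the 16 across.
R1C1 = 9 − 7 = 2 completes the 9 across.

7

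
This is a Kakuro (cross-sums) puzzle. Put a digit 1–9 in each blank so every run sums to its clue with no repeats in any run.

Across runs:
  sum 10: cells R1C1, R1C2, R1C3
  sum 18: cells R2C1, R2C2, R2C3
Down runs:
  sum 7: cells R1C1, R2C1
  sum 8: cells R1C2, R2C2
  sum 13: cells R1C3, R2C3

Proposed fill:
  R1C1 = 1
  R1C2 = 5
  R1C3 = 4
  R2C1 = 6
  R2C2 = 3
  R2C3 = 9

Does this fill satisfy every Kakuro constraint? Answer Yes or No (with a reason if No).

Yes

Across: 1+5+4=10; 6+3+9=18. Down: 1+6=7; 5+3=8; 4+9=13. No digit repeats within any run.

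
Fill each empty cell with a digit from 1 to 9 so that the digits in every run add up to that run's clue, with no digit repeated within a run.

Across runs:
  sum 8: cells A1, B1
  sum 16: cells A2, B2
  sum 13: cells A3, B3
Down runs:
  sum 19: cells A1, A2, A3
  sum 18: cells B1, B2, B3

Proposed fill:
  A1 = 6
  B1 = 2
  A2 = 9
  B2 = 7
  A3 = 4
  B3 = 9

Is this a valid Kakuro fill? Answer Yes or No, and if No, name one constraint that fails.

Across: 6+2=8; 9+7=16; 4+9=13. Down: 6+9+4=19; 2+7+9=18. No digit repeats within any run.

Yes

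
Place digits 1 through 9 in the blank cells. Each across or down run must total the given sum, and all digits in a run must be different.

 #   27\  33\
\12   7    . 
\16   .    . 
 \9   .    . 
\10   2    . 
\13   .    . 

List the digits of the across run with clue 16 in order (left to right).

9, 7

16 in 2 cells must be {7,9}.
R1C2 = 12 − 7 = 5 completes the 12 across.
R2C1 = 9: the only remaining digit allowed by both the 16 across and the 27 down.
R2C2 = 16 − 9 = 7 completes the 16 across.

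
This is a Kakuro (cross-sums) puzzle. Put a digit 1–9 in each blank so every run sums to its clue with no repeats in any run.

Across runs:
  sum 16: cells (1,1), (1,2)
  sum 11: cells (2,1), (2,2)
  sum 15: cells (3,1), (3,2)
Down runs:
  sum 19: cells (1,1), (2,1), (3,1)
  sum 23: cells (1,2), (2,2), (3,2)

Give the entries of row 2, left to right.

3 8

16 in 2 cells must be {7,9}; 23 in 3 cells must be {6,8,9}.
The 16 across and the 23 down share only 9, so (1,2) = 9.
(1,1) = 16 − 9 = 7 completes the 16 across.
Nothing is forced directly, so branch on (2,2), whose candidates are 6 or 8. If (2,2) = 6: then (2,1) would have to be in {5} for the 11 across but in {3,4,8,9} for the 19 down — contradiction. So (2,2) = 8.
(2,1) = 11 − 8 = 3 completes the 11 across.
(3,1) = 19 − 10 = 9 completes the 19 down.
(3,2) = 15 − 9 = 6 completes the 15 across.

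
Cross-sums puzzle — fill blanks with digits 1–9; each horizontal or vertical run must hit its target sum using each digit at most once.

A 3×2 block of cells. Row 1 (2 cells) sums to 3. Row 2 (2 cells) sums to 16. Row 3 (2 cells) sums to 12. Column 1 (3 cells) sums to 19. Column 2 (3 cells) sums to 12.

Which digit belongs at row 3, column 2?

4

3 in 2 cells must be {1,2}; 16 in 2 cells must be {7,9}.
The 3 across and the 19 down share only 2, so (1,1) = 2.
(1,2) = 3 − 2 = 1 completes the 3 across.
Given what's placed, (2,1) must be 9 to fit the 16 across and 19 down.
(2,2) = 16 − 9 = 7 completes the 16 across.
(3,1) = 19 − 11 = 8 completes the 19 down.
(3,2) = 12 − 8 = 4 completes the 12 across.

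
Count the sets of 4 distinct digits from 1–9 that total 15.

6

4 distinct digits from 1–9 sum between 10 and 30.
Enumerating: {1,2,3,9}, {1,2,4,8}, {1,2,5,7}, {1,3,4,7}, {1,3,5,6}, {2,3,4,6}.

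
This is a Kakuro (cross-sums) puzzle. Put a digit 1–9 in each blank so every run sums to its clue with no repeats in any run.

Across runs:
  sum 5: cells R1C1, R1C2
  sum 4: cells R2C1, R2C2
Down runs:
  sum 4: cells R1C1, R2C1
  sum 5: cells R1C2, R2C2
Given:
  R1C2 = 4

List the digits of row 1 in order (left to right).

4 in 2 cells must be {1,3}.
R1C1 = 5 − 4 = 1 completes the 5 across.
R2C1 = 4 − 1 = 3 completes the 4 down.
R2C2 = 4 − 3 = 1 completes the 4 across.

1 4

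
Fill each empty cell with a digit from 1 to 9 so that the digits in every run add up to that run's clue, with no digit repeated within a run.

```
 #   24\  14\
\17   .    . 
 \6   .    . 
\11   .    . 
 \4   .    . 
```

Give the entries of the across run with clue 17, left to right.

9, 8

17 in 2 cells must be {8,9}; 4 in 2 cells must be {1,3}.
Only 8 fits R1C2 under both its across sum 17 and down sum 14.
R1C1 = 17 − 8 = 9 completes the 17 across.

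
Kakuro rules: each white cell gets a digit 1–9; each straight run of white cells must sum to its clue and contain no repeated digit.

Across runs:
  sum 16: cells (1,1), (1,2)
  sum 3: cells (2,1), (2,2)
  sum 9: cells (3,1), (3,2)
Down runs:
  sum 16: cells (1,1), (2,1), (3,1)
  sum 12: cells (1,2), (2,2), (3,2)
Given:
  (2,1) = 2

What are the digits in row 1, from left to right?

16 in 2 cells must be {7,9}; 3 in 2 cells must be {1,2}.
(1,1) = 9: the only remaining digit allowed by both the 16 across and the 16 down.
(1,2) = 16 − 9 = 7 completes the 16 across.
(2,2) = 3 − 2 = 1 completes the 3 across.
(3,1) = 16 − 11 = 5 completes the 16 down.
(3,2) = 9 − 5 = 4 completes the 9 across.

9 7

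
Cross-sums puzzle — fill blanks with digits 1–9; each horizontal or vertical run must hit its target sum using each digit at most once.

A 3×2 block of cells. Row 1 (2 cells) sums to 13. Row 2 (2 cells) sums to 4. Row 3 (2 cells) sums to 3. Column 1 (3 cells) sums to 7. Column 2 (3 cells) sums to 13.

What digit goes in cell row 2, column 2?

4 in 2 cells must be {1,3}; 3 in 2 cells must be {1,2}; 7 in 3 cells must be {1,2,4}.
The 13 across and the 7 down share only 4, so (1,1) = 4.
(1,2) = 13 − 4 = 9 completes the 13 across.
Given what's placed, (2,1) must be 1 to fit the 4 across and 7 down.
(2,2) = 4 − 1 = 3 completes the 4 across.
(3,1) = 7 − 5 = 2 completes the 7 down.
(3,2) = 3 − 2 = 1 completes the 3 across.

3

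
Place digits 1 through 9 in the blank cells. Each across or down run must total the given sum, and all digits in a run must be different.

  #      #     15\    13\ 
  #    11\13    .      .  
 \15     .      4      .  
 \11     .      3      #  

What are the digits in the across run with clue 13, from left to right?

8 5

R1C2 = 15 − 7 = 8 completes the 15 down.
R1C3 = 13 − 8 = 5 completes the 13 across.
R2C3 = 13 − 5 = 8 completes the 13 down.
R3C1 = 11 − 3 = 8 completes the 11 across.
R2C1 = 15 − 12 = 3 completes the 15 across.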